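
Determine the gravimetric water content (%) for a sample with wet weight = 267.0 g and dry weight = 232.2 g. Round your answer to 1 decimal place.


Step 1: Water mass = wet - dry = 267.0 - 232.2 = 34.8 g
Step 2: w = 100 * water mass / dry mass
Step 3: w = 100 * 34.8 / 232.2 = 15.0%

15.0


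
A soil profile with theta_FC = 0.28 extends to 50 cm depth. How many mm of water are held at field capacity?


Step 1: Water (mm) = theta_FC * depth (cm) * 10
Step 2: Water = 0.28 * 50 * 10
Step 3: Water = 140.0 mm

140.0


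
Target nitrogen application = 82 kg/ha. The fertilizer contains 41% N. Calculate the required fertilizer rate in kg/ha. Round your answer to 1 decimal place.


Step 1: Fertilizer rate = target N / (N content / 100)
Step 2: Rate = 82 / (41 / 100)
Step 3: Rate = 82 / 0.41
Step 4: Rate = 200.0 kg/ha

200.0


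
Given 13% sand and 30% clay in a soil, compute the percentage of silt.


Step 1: sand + silt + clay = 100%
Step 2: silt = 100 - sand - clay
Step 3: silt = 100 - 13 - 30
Step 4: silt = 57%

57


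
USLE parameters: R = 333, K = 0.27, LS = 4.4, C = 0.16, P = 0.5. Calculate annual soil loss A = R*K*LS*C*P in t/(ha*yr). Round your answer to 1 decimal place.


Step 1: A = R * K * LS * C * P
Step 2: R * K = 333 * 0.27 = 89.91
Step 3: (R*K) * LS = 89.91 * 4.4 = 395.604
Step 4: * C * P = 395.604 * 0.16 * 0.5 = 31.6
Step 5: A = 31.6 t/(ha*yr)

31.6


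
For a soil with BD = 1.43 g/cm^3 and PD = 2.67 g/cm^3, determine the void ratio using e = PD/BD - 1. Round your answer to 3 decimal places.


Step 1: e = PD / BD - 1
Step 2: e = 2.67 / 1.43 - 1
Step 3: e = 1.86713 - 1
Step 4: e = 0.867

0.867


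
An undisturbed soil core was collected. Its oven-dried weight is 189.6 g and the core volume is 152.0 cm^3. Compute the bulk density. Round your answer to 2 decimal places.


Step 1: Identify the formula: BD = dry mass / volume
Step 2: Substitute values: BD = 189.6 / 152.0
Step 3: BD = 1.25 g/cm^3

1.25


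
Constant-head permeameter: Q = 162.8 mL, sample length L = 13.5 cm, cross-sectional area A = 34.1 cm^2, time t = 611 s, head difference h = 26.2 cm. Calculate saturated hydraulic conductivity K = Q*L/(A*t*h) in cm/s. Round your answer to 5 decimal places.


Step 1: K = Q * L / (A * t * h)
Step 2: Numerator = 162.8 * 13.5 = 2197.8
Step 3: Denominator = 34.1 * 611 * 26.2 = 545879.62
Step 4: K = 2197.8 / 545879.62 = 0.00403 cm/s

0.00403


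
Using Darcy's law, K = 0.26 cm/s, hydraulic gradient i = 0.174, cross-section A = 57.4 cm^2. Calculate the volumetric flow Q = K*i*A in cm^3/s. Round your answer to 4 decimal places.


Step 1: Apply Darcy's law: Q = K * i * A
Step 2: Q = 0.26 * 0.174 * 57.4
Step 3: Q = 2.5968 cm^3/s

2.5968


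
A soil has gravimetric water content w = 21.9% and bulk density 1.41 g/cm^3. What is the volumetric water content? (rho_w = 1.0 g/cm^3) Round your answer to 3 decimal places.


Step 1: theta = (w / 100) * BD / rho_w
Step 2: theta = (21.9 / 100) * 1.41 / 1.0
Step 3: theta = 0.219 * 1.41
Step 4: theta = 0.309

0.309


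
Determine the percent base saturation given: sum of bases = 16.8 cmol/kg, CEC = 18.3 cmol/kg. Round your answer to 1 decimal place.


Step 1: BS = 100 * (sum of bases) / CEC
Step 2: BS = 100 * 16.8 / 18.3
Step 3: BS = 91.8%

91.8


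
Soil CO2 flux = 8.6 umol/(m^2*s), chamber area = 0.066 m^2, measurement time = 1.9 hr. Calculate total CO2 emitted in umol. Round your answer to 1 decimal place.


Step 1: Convert time to seconds: 1.9 hr * 3600 = 6840.0 s
Step 2: Total = flux * area * time_s
Step 3: Total = 8.6 * 0.066 * 6840.0
Step 4: Total = 3882.4 umol

3882.4


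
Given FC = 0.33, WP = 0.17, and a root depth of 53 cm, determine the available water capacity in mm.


Step 1: Available water = (FC - WP) * depth * 10
Step 2: AW = (0.33 - 0.17) * 53 * 10
Step 3: AW = 0.16 * 53 * 10
Step 4: AW = 84.8 mm

84.8


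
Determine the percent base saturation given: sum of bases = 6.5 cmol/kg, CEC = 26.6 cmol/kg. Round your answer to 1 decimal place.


Step 1: BS = 100 * (sum of bases) / CEC
Step 2: BS = 100 * 6.5 / 26.6
Step 3: BS = 24.4%

24.4


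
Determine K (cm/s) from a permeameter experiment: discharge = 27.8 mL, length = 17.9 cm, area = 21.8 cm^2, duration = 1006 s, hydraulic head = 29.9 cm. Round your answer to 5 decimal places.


Step 1: K = Q * L / (A * t * h)
Step 2: Numerator = 27.8 * 17.9 = 497.62
Step 3: Denominator = 21.8 * 1006 * 29.9 = 655730.92
Step 4: K = 497.62 / 655730.92 = 0.00076 cm/s

0.00076


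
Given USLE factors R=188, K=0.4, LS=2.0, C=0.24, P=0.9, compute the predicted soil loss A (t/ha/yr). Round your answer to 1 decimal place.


Step 1: A = R * K * LS * C * P
Step 2: R * K = 188 * 0.4 = 75.2
Step 3: (R*K) * LS = 75.2 * 2.0 = 150.4
Step 4: * C * P = 150.4 * 0.24 * 0.9 = 32.5
Step 5: A = 32.5 t/(ha*yr)

32.5


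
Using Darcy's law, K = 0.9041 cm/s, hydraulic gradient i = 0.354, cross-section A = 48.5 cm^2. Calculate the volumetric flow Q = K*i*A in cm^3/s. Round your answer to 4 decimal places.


Step 1: Apply Darcy's law: Q = K * i * A
Step 2: Q = 0.9041 * 0.354 * 48.5
Step 3: Q = 15.5225 cm^3/s

15.5225


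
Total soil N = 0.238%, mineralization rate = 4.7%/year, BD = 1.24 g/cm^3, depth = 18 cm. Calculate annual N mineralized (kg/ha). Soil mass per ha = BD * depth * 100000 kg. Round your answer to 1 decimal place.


Step 1: Soil mass per ha = BD * depth * 100000 = 1.24 * 18 * 100000 = 2232000 kg
Step 2: Total N pool = soil mass * N%/100 = 2232000 * 0.238/100 = 5312.16 kg/ha
Step 3: N mineralized = N pool * rate%/100 = 5312.16 * 4.7/100 = 249.7 kg/ha/yr

249.7


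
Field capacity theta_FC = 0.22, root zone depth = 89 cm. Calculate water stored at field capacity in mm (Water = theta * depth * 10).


Step 1: Water (mm) = theta_FC * depth (cm) * 10
Step 2: Water = 0.22 * 89 * 10
Step 3: Water = 195.8 mm

195.8


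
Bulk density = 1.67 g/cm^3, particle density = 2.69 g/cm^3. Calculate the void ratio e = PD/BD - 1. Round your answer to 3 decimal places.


Step 1: e = PD / BD - 1
Step 2: e = 2.69 / 1.67 - 1
Step 3: e = 1.61078 - 1
Step 4: e = 0.611

0.611


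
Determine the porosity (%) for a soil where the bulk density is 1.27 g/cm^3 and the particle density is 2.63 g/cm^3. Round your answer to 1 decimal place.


Step 1: Formula: n = 100 * (1 - BD / PD)
Step 2: n = 100 * (1 - 1.27 / 2.63)
Step 3: n = 100 * (1 - 0.48289)
Step 4: n = 51.7%

51.7


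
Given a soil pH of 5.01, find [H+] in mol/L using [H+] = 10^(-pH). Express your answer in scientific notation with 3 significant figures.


Step 1: [H+] = 10^(-pH)
Step 2: [H+] = 10^(-5.01)
Step 3: [H+] = 9.77e-06 mol/L

9.77e-06


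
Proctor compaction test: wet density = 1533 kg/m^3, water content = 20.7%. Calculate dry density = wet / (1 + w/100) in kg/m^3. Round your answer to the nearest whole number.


Step 1: Dry density = wet density / (1 + w/100)
Step 2: Dry density = 1533 / (1 + 20.7/100)
Step 3: Dry density = 1533 / 1.207
Step 4: Dry density = 1270 kg/m^3

1270


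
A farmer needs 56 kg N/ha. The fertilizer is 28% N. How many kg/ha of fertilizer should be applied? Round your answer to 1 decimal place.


Step 1: Fertilizer rate = target N / (N content / 100)
Step 2: Rate = 56 / (28 / 100)
Step 3: Rate = 56 / 0.28
Step 4: Rate = 200.0 kg/ha

200.0


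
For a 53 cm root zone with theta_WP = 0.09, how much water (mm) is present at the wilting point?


Step 1: Water (mm) = theta_WP * depth * 10
Step 2: Water = 0.09 * 53 * 10
Step 3: Water = 47.7 mm

47.7


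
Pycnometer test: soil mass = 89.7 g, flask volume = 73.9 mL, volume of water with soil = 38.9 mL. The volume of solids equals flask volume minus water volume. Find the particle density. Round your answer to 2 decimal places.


Step 1: Volume of solids = flask volume - water volume with soil
Step 2: V_solids = 73.9 - 38.9 = 35.0 mL
Step 3: Particle density = mass / V_solids = 89.7 / 35.0 = 2.56 g/cm^3

2.56


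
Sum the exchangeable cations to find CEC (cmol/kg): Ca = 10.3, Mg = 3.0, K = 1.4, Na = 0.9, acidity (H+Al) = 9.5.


Step 1: CEC = Ca + Mg + K + Na + (H+Al)
Step 2: CEC = 10.3 + 3.0 + 1.4 + 0.9 + 9.5
Step 3: CEC = 25.1 cmol/kg

25.1


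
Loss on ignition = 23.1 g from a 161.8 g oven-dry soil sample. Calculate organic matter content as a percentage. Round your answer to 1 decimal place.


Step 1: OM% = 100 * LOI / sample mass
Step 2: OM = 100 * 23.1 / 161.8
Step 3: OM = 14.3%

14.3


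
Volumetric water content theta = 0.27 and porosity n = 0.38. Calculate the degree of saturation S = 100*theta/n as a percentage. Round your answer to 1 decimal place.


Step 1: S = 100 * theta_v / n
Step 2: S = 100 * 0.27 / 0.38
Step 3: S = 71.1%

71.1


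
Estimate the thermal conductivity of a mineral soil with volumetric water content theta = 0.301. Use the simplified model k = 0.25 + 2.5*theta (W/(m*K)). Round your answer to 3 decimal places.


Step 1: k = 0.25 + 2.5 * theta
Step 2: k = 0.25 + 2.5 * 0.301
Step 3: k = 0.25 + 0.753
Step 4: k = 1.003 W/(m*K)

1.003


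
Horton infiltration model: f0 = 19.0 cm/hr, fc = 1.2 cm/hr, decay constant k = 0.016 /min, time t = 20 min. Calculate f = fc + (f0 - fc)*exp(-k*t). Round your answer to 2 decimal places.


Step 1: f = fc + (f0 - fc) * exp(-k * t)
Step 2: exp(-0.016 * 20) = 0.726149
Step 3: f = 1.2 + (19.0 - 1.2) * 0.726149
Step 4: f = 1.2 + 17.8 * 0.726149
Step 5: f = 14.13 cm/hr

14.13


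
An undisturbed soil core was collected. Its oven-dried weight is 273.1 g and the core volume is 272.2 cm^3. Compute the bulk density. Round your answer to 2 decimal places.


Step 1: Identify the formula: BD = dry mass / volume
Step 2: Substitute values: BD = 273.1 / 272.2
Step 3: BD = 1.0 g/cm^3

1.0


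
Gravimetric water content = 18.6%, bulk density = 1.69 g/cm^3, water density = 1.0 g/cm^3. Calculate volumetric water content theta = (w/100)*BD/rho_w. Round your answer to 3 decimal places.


Step 1: theta = (w / 100) * BD / rho_w
Step 2: theta = (18.6 / 100) * 1.69 / 1.0
Step 3: theta = 0.186 * 1.69
Step 4: theta = 0.314

0.314


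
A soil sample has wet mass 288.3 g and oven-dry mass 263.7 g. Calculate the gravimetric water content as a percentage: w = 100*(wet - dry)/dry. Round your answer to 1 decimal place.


Step 1: Water mass = wet - dry = 288.3 - 263.7 = 24.6 g
Step 2: w = 100 * water mass / dry mass
Step 3: w = 100 * 24.6 / 263.7 = 9.3%

9.3


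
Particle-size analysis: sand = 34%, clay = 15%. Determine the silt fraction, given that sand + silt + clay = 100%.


Step 1: sand + silt + clay = 100%
Step 2: silt = 100 - sand - clay
Step 3: silt = 100 - 34 - 15
Step 4: silt = 51%

51


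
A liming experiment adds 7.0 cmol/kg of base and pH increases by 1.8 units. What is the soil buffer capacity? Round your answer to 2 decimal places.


Step 1: BC = change in base / change in pH
Step 2: BC = 7.0 / 1.8
Step 3: BC = 3.89 cmol/(kg*pH unit)

3.89


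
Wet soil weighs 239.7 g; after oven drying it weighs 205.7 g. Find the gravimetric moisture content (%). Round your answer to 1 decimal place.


Step 1: Water mass = wet - dry = 239.7 - 205.7 = 34.0 g
Step 2: w = 100 * water mass / dry mass
Step 3: w = 100 * 34.0 / 205.7 = 16.5%

16.5


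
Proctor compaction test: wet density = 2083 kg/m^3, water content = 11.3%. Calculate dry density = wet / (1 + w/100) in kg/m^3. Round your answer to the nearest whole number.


Step 1: Dry density = wet density / (1 + w/100)
Step 2: Dry density = 2083 / (1 + 11.3/100)
Step 3: Dry density = 2083 / 1.113
Step 4: Dry density = 1872 kg/m^3

1872


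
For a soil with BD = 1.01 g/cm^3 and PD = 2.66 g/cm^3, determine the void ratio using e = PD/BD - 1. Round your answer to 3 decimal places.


Step 1: e = PD / BD - 1
Step 2: e = 2.66 / 1.01 - 1
Step 3: e = 2.63366 - 1
Step 4: e = 1.634

1.634


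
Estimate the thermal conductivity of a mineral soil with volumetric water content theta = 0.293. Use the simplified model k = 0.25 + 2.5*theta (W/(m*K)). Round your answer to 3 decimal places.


Step 1: k = 0.25 + 2.5 * theta
Step 2: k = 0.25 + 2.5 * 0.293
Step 3: k = 0.25 + 0.733
Step 4: k = 0.983 W/(m*K)

0.983


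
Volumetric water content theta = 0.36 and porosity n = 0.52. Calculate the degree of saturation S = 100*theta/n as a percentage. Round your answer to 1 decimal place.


Step 1: S = 100 * theta_v / n
Step 2: S = 100 * 0.36 / 0.52
Step 3: S = 69.2%

69.2


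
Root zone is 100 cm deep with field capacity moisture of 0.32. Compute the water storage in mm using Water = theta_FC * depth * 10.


Step 1: Water (mm) = theta_FC * depth (cm) * 10
Step 2: Water = 0.32 * 100 * 10
Step 3: Water = 320.0 mm

320.0


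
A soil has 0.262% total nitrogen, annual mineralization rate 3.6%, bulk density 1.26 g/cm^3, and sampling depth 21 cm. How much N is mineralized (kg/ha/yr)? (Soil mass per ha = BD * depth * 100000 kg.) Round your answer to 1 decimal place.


Step 1: Soil mass per ha = BD * depth * 100000 = 1.26 * 21 * 100000 = 2646000 kg
Step 2: Total N pool = soil mass * N%/100 = 2646000 * 0.262/100 = 6932.52 kg/ha
Step 3: N mineralized = N pool * rate%/100 = 6932.52 * 3.6/100 = 249.6 kg/ha/yr

249.6


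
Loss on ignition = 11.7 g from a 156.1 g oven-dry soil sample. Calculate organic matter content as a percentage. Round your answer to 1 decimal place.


Step 1: OM% = 100 * LOI / sample mass
Step 2: OM = 100 * 11.7 / 156.1
Step 3: OM = 7.5%

7.5


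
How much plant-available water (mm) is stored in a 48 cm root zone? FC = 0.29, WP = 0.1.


Step 1: Available water = (FC - WP) * depth * 10
Step 2: AW = (0.29 - 0.1) * 48 * 10
Step 3: AW = 0.19 * 48 * 10
Step 4: AW = 91.2 mm

91.2


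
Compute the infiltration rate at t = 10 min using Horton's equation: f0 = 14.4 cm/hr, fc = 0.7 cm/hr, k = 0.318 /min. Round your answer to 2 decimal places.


Step 1: f = fc + (f0 - fc) * exp(-k * t)
Step 2: exp(-0.318 * 10) = 0.041586
Step 3: f = 0.7 + (14.4 - 0.7) * 0.041586
Step 4: f = 0.7 + 13.7 * 0.041586
Step 5: f = 1.27 cm/hr

1.27


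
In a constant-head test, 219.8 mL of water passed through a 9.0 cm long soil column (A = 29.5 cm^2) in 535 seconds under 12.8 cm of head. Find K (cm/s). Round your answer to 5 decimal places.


Step 1: K = Q * L / (A * t * h)
Step 2: Numerator = 219.8 * 9.0 = 1978.2
Step 3: Denominator = 29.5 * 535 * 12.8 = 202016.0
Step 4: K = 1978.2 / 202016.0 = 0.00979 cm/s

0.00979


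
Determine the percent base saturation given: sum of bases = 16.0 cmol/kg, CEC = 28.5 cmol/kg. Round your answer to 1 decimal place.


Step 1: BS = 100 * (sum of bases) / CEC
Step 2: BS = 100 * 16.0 / 28.5
Step 3: BS = 56.1%

56.1


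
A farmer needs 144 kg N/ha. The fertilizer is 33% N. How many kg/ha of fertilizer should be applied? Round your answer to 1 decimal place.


Step 1: Fertilizer rate = target N / (N content / 100)
Step 2: Rate = 144 / (33 / 100)
Step 3: Rate = 144 / 0.33
Step 4: Rate = 436.4 kg/ha

436.4


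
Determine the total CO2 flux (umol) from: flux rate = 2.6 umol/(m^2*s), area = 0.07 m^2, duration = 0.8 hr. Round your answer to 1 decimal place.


Step 1: Convert time to seconds: 0.8 hr * 3600 = 2880.0 s
Step 2: Total = flux * area * time_s
Step 3: Total = 2.6 * 0.07 * 2880.0
Step 4: Total = 524.2 umol

524.2


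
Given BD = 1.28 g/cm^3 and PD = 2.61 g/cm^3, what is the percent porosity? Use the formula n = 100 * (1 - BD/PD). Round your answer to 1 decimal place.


Step 1: Formula: n = 100 * (1 - BD / PD)
Step 2: n = 100 * (1 - 1.28 / 2.61)
Step 3: n = 100 * (1 - 0.49042)
Step 4: n = 51.0%

51.0


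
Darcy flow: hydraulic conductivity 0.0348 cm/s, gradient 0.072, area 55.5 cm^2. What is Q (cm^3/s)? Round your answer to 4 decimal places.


Step 1: Apply Darcy's law: Q = K * i * A
Step 2: Q = 0.0348 * 0.072 * 55.5
Step 3: Q = 0.1391 cm^3/s

0.1391


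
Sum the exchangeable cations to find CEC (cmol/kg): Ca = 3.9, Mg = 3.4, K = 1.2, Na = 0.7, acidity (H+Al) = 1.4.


Step 1: CEC = Ca + Mg + K + Na + (H+Al)
Step 2: CEC = 3.9 + 3.4 + 1.2 + 0.7 + 1.4
Step 3: CEC = 10.6 cmol/kg

10.6


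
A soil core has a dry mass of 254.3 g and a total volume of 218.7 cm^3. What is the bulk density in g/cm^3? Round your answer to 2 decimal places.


Step 1: Identify the formula: BD = dry mass / volume
Step 2: Substitute values: BD = 254.3 / 218.7
Step 3: BD = 1.16 g/cm^3

1.16


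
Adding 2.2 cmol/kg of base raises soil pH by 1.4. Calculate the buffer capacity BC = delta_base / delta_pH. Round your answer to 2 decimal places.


Step 1: BC = change in base / change in pH
Step 2: BC = 2.2 / 1.4
Step 3: BC = 1.57 cmol/(kg*pH unit)

1.57


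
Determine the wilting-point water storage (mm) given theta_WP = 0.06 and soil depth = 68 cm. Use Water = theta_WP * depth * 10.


Step 1: Water (mm) = theta_WP * depth * 10
Step 2: Water = 0.06 * 68 * 10
Step 3: Water = 40.8 mm

40.8


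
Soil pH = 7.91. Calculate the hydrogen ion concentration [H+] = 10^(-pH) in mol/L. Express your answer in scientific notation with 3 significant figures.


Step 1: [H+] = 10^(-pH)
Step 2: [H+] = 10^(-7.91)
Step 3: [H+] = 1.23e-08 mol/L

1.23e-08


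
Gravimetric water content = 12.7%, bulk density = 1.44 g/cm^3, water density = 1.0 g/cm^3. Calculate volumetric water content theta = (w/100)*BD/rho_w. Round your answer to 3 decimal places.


Step 1: theta = (w / 100) * BD / rho_w
Step 2: theta = (12.7 / 100) * 1.44 / 1.0
Step 3: theta = 0.127 * 1.44
Step 4: theta = 0.183

0.183


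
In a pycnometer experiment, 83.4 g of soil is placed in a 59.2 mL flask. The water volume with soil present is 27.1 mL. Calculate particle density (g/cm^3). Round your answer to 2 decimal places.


Step 1: Volume of solids = flask volume - water volume with soil
Step 2: V_solids = 59.2 - 27.1 = 32.1 mL
Step 3: Particle density = mass / V_solids = 83.4 / 32.1 = 2.6 g/cm^3

2.6


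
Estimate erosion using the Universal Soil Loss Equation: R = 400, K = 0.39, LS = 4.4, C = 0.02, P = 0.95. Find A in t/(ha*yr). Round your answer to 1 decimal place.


Step 1: A = R * K * LS * C * P
Step 2: R * K = 400 * 0.39 = 156.0
Step 3: (R*K) * LS = 156.0 * 4.4 = 686.4
Step 4: * C * P = 686.4 * 0.02 * 0.95 = 13.0
Step 5: A = 13.0 t/(ha*yr)

13.0


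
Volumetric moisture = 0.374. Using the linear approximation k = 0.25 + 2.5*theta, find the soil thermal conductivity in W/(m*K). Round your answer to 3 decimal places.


Step 1: k = 0.25 + 2.5 * theta
Step 2: k = 0.25 + 2.5 * 0.374
Step 3: k = 0.25 + 0.935
Step 4: k = 1.185 W/(m*K)

1.185


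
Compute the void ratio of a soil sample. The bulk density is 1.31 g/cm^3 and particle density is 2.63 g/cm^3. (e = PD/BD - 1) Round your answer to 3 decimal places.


Step 1: e = PD / BD - 1
Step 2: e = 2.63 / 1.31 - 1
Step 3: e = 2.00763 - 1
Step 4: e = 1.008

1.008


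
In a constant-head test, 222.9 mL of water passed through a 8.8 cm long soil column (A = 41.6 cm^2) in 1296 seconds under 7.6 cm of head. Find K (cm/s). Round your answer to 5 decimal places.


Step 1: K = Q * L / (A * t * h)
Step 2: Numerator = 222.9 * 8.8 = 1961.52
Step 3: Denominator = 41.6 * 1296 * 7.6 = 409743.36
Step 4: K = 1961.52 / 409743.36 = 0.00479 cm/s

0.00479


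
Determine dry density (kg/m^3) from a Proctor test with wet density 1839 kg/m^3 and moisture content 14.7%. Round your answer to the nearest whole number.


Step 1: Dry density = wet density / (1 + w/100)
Step 2: Dry density = 1839 / (1 + 14.7/100)
Step 3: Dry density = 1839 / 1.147
Step 4: Dry density = 1603 kg/m^3

1603


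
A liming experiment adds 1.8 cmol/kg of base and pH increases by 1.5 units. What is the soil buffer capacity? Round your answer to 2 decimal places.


Step 1: BC = change in base / change in pH
Step 2: BC = 1.8 / 1.5
Step 3: BC = 1.2 cmol/(kg*pH unit)

1.2


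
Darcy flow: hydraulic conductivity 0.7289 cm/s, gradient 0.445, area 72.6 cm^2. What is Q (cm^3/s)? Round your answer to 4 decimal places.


Step 1: Apply Darcy's law: Q = K * i * A
Step 2: Q = 0.7289 * 0.445 * 72.6
Step 3: Q = 23.5486 cm^3/s

23.5486


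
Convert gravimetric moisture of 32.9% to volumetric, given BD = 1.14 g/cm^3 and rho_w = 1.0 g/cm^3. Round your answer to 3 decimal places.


Step 1: theta = (w / 100) * BD / rho_w
Step 2: theta = (32.9 / 100) * 1.14 / 1.0
Step 3: theta = 0.329 * 1.14
Step 4: theta = 0.375

0.375


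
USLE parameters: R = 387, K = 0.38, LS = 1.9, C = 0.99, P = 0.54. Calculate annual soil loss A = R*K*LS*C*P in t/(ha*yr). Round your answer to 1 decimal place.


Step 1: A = R * K * LS * C * P
Step 2: R * K = 387 * 0.38 = 147.06
Step 3: (R*K) * LS = 147.06 * 1.9 = 279.414
Step 4: * C * P = 279.414 * 0.99 * 0.54 = 149.4
Step 5: A = 149.4 t/(ha*yr)

149.4


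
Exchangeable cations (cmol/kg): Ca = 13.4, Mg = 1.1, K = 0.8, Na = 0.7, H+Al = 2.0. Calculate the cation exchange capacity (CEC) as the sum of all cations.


Step 1: CEC = Ca + Mg + K + Na + (H+Al)
Step 2: CEC = 13.4 + 1.1 + 0.8 + 0.7 + 2.0
Step 3: CEC = 18.0 cmol/kg

18.0


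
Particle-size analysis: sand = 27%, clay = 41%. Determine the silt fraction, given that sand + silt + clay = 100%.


Step 1: sand + silt + clay = 100%
Step 2: silt = 100 - sand - clay
Step 3: silt = 100 - 27 - 41
Step 4: silt = 32%

32


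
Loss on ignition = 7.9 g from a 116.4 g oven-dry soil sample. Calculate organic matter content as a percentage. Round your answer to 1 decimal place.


Step 1: OM% = 100 * LOI / sample mass
Step 2: OM = 100 * 7.9 / 116.4
Step 3: OM = 6.8%

6.8


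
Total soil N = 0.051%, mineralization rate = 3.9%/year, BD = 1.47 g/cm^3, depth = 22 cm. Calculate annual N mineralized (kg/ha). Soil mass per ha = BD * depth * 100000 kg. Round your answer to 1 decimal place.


Step 1: Soil mass per ha = BD * depth * 100000 = 1.47 * 22 * 100000 = 3234000 kg
Step 2: Total N pool = soil mass * N%/100 = 3234000 * 0.051/100 = 1649.34 kg/ha
Step 3: N mineralized = N pool * rate%/100 = 1649.34 * 3.9/100 = 64.3 kg/ha/yr

64.3


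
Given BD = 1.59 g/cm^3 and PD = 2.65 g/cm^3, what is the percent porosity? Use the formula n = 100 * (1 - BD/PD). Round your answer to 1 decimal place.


Step 1: Formula: n = 100 * (1 - BD / PD)
Step 2: n = 100 * (1 - 1.59 / 2.65)
Step 3: n = 100 * (1 - 0.6)
Step 4: n = 40.0%

40.0


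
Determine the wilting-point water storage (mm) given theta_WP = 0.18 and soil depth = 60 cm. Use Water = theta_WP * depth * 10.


Step 1: Water (mm) = theta_WP * depth * 10
Step 2: Water = 0.18 * 60 * 10
Step 3: Water = 108.0 mm

108.0


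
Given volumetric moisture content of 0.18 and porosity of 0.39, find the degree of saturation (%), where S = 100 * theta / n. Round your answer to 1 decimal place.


Step 1: S = 100 * theta_v / n
Step 2: S = 100 * 0.18 / 0.39
Step 3: S = 46.2%

46.2


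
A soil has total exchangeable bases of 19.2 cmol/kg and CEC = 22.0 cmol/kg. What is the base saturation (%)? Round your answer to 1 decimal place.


Step 1: BS = 100 * (sum of bases) / CEC
Step 2: BS = 100 * 19.2 / 22.0
Step 3: BS = 87.3%

87.3


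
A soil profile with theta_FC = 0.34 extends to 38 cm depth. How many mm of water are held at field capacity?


Step 1: Water (mm) = theta_FC * depth (cm) * 10
Step 2: Water = 0.34 * 38 * 10
Step 3: Water = 129.2 mm

129.2


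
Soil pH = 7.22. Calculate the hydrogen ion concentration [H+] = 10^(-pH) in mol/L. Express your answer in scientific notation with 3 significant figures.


Step 1: [H+] = 10^(-pH)
Step 2: [H+] = 10^(-7.22)
Step 3: [H+] = 6.03e-08 mol/L

6.03e-08


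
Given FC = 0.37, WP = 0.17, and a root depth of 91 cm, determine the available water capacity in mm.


Step 1: Available water = (FC - WP) * depth * 10
Step 2: AW = (0.37 - 0.17) * 91 * 10
Step 3: AW = 0.2 * 91 * 10
Step 4: AW = 182.0 mm

182.0


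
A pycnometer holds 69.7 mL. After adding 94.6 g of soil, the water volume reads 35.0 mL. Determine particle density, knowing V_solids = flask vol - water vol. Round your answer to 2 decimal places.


Step 1: Volume of solids = flask volume - water volume with soil
Step 2: V_solids = 69.7 - 35.0 = 34.7 mL
Step 3: Particle density = mass / V_solids = 94.6 / 34.7 = 2.73 g/cm^3

2.73


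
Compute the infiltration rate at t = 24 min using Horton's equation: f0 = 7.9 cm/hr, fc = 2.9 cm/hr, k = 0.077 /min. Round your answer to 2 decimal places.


Step 1: f = fc + (f0 - fc) * exp(-k * t)
Step 2: exp(-0.077 * 24) = 0.157552
Step 3: f = 2.9 + (7.9 - 2.9) * 0.157552
Step 4: f = 2.9 + 5.0 * 0.157552
Step 5: f = 3.69 cm/hr

3.69


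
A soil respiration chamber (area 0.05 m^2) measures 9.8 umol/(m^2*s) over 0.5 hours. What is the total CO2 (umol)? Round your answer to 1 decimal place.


Step 1: Convert time to seconds: 0.5 hr * 3600 = 1800.0 s
Step 2: Total = flux * area * time_s
Step 3: Total = 9.8 * 0.05 * 1800.0
Step 4: Total = 882.0 umol

882.0


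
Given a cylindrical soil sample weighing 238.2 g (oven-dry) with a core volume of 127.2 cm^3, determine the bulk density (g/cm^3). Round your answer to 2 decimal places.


Step 1: Identify the formula: BD = dry mass / volume
Step 2: Substitute values: BD = 238.2 / 127.2
Step 3: BD = 1.87 g/cm^3

1.87


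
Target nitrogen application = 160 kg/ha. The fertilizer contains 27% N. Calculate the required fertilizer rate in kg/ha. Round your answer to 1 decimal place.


Step 1: Fertilizer rate = target N / (N content / 100)
Step 2: Rate = 160 / (27 / 100)
Step 3: Rate = 160 / 0.27
Step 4: Rate = 592.6 kg/ha

592.6


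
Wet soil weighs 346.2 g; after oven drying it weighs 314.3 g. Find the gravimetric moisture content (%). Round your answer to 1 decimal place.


Step 1: Water mass = wet - dry = 346.2 - 314.3 = 31.9 g
Step 2: w = 100 * water mass / dry mass
Step 3: w = 100 * 31.9 / 314.3 = 10.1%

10.1


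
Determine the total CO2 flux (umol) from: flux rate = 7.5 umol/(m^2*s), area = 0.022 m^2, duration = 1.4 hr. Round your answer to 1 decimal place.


Step 1: Convert time to seconds: 1.4 hr * 3600 = 5040.0 s
Step 2: Total = flux * area * time_s
Step 3: Total = 7.5 * 0.022 * 5040.0
Step 4: Total = 831.6 umol

831.6


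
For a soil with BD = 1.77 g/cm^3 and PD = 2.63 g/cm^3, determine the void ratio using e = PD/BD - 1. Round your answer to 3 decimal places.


Step 1: e = PD / BD - 1
Step 2: e = 2.63 / 1.77 - 1
Step 3: e = 1.48588 - 1
Step 4: e = 0.486

0.486


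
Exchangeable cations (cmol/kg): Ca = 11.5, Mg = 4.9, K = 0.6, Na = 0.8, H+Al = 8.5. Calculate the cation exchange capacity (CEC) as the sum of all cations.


Step 1: CEC = Ca + Mg + K + Na + (H+Al)
Step 2: CEC = 11.5 + 4.9 + 0.6 + 0.8 + 8.5
Step 3: CEC = 26.3 cmol/kg

26.3


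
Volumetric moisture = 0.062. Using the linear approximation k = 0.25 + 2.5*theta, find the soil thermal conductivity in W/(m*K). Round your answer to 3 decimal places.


Step 1: k = 0.25 + 2.5 * theta
Step 2: k = 0.25 + 2.5 * 0.062
Step 3: k = 0.25 + 0.155
Step 4: k = 0.405 W/(m*K)

0.405


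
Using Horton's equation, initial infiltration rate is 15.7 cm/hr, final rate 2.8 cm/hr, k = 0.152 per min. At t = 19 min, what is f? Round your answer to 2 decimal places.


Step 1: f = fc + (f0 - fc) * exp(-k * t)
Step 2: exp(-0.152 * 19) = 0.055687
Step 3: f = 2.8 + (15.7 - 2.8) * 0.055687
Step 4: f = 2.8 + 12.9 * 0.055687
Step 5: f = 3.52 cm/hr

3.52


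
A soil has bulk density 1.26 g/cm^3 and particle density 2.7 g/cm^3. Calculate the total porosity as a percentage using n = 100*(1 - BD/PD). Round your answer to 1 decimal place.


Step 1: Formula: n = 100 * (1 - BD / PD)
Step 2: n = 100 * (1 - 1.26 / 2.7)
Step 3: n = 100 * (1 - 0.46667)
Step 4: n = 53.3%

53.3


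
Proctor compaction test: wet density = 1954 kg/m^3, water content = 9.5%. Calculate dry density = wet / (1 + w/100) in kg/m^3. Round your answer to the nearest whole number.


Step 1: Dry density = wet density / (1 + w/100)
Step 2: Dry density = 1954 / (1 + 9.5/100)
Step 3: Dry density = 1954 / 1.095
Step 4: Dry density = 1784 kg/m^3

1784


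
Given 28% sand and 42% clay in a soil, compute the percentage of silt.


Step 1: sand + silt + clay = 100%
Step 2: silt = 100 - sand - clay
Step 3: silt = 100 - 28 - 42
Step 4: silt = 30%

30


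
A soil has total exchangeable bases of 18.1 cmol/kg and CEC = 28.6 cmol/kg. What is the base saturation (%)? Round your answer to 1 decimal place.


Step 1: BS = 100 * (sum of bases) / CEC
Step 2: BS = 100 * 18.1 / 28.6
Step 3: BS = 63.3%

63.3


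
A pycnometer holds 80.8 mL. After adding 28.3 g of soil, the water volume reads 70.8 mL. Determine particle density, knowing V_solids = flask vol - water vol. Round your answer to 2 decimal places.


Step 1: Volume of solids = flask volume - water volume with soil
Step 2: V_solids = 80.8 - 70.8 = 10.0 mL
Step 3: Particle density = mass / V_solids = 28.3 / 10.0 = 2.83 g/cm^3

2.83


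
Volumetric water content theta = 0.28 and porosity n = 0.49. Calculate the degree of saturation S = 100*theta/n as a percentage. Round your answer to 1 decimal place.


Step 1: S = 100 * theta_v / n
Step 2: S = 100 * 0.28 / 0.49
Step 3: S = 57.1%

57.1


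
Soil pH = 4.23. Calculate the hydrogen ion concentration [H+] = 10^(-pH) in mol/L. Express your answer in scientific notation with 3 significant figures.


Step 1: [H+] = 10^(-pH)
Step 2: [H+] = 10^(-4.23)
Step 3: [H+] = 5.89e-05 mol/L

5.89e-05


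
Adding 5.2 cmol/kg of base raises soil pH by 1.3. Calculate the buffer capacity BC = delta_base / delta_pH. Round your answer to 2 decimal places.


Step 1: BC = change in base / change in pH
Step 2: BC = 5.2 / 1.3
Step 3: BC = 4.0 cmol/(kg*pH unit)

4.0


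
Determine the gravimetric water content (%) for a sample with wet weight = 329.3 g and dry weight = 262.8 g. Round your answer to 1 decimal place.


Step 1: Water mass = wet - dry = 329.3 - 262.8 = 66.5 g
Step 2: w = 100 * water mass / dry mass
Step 3: w = 100 * 66.5 / 262.8 = 25.3%

25.3


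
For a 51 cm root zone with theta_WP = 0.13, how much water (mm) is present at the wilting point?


Step 1: Water (mm) = theta_WP * depth * 10
Step 2: Water = 0.13 * 51 * 10
Step 3: Water = 66.3 mm

66.3


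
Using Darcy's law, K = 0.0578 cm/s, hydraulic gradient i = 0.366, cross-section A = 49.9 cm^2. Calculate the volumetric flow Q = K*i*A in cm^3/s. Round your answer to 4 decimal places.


Step 1: Apply Darcy's law: Q = K * i * A
Step 2: Q = 0.0578 * 0.366 * 49.9
Step 3: Q = 1.0556 cm^3/s

1.0556


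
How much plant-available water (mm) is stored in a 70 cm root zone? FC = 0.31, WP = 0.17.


Step 1: Available water = (FC - WP) * depth * 10
Step 2: AW = (0.31 - 0.17) * 70 * 10
Step 3: AW = 0.14 * 70 * 10
Step 4: AW = 98.0 mm

98.0


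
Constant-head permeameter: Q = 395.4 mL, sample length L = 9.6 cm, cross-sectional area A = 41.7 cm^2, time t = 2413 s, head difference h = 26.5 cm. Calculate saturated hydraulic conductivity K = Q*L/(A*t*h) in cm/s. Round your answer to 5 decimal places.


Step 1: K = Q * L / (A * t * h)
Step 2: Numerator = 395.4 * 9.6 = 3795.84
Step 3: Denominator = 41.7 * 2413 * 26.5 = 2666485.65
Step 4: K = 3795.84 / 2666485.65 = 0.00142 cm/s

0.00142


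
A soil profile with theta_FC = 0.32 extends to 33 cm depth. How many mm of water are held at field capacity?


Step 1: Water (mm) = theta_FC * depth (cm) * 10
Step 2: Water = 0.32 * 33 * 10
Step 3: Water = 105.6 mm

105.6


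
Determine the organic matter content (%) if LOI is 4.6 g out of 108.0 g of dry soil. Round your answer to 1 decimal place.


Step 1: OM% = 100 * LOI / sample mass
Step 2: OM = 100 * 4.6 / 108.0
Step 3: OM = 4.3%

4.3


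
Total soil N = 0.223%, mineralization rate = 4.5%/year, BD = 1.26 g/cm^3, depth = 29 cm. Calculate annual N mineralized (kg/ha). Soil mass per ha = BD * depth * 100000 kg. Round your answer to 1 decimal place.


Step 1: Soil mass per ha = BD * depth * 100000 = 1.26 * 29 * 100000 = 3654000 kg
Step 2: Total N pool = soil mass * N%/100 = 3654000 * 0.223/100 = 8148.42 kg/ha
Step 3: N mineralized = N pool * rate%/100 = 8148.42 * 4.5/100 = 366.7 kg/ha/yr

366.7


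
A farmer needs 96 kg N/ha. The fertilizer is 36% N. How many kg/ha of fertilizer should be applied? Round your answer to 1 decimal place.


Step 1: Fertilizer rate = target N / (N content / 100)
Step 2: Rate = 96 / (36 / 100)
Step 3: Rate = 96 / 0.36
Step 4: Rate = 266.7 kg/ha

266.7


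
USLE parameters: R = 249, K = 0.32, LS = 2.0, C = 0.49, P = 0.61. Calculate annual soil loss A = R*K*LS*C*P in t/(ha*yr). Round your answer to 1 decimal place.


Step 1: A = R * K * LS * C * P
Step 2: R * K = 249 * 0.32 = 79.68
Step 3: (R*K) * LS = 79.68 * 2.0 = 159.36
Step 4: * C * P = 159.36 * 0.49 * 0.61 = 47.6
Step 5: A = 47.6 t/(ha*yr)

47.6


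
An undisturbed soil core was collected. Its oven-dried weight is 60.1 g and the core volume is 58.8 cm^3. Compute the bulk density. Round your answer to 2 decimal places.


Step 1: Identify the formula: BD = dry mass / volume
Step 2: Substitute values: BD = 60.1 / 58.8
Step 3: BD = 1.02 g/cm^3

1.02


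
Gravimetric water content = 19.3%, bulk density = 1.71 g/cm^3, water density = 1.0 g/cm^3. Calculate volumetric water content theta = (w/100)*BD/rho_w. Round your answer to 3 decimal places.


Step 1: theta = (w / 100) * BD / rho_w
Step 2: theta = (19.3 / 100) * 1.71 / 1.0
Step 3: theta = 0.193 * 1.71
Step 4: theta = 0.33

0.33


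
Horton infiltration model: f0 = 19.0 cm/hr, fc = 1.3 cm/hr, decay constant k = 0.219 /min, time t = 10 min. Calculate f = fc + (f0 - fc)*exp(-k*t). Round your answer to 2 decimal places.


Step 1: f = fc + (f0 - fc) * exp(-k * t)
Step 2: exp(-0.219 * 10) = 0.111917
Step 3: f = 1.3 + (19.0 - 1.3) * 0.111917
Step 4: f = 1.3 + 17.7 * 0.111917
Step 5: f = 3.28 cm/hr

3.28


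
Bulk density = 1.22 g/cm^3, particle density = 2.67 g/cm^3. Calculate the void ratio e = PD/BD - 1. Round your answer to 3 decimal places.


Step 1: e = PD / BD - 1
Step 2: e = 2.67 / 1.22 - 1
Step 3: e = 2.18852 - 1
Step 4: e = 1.189

1.189


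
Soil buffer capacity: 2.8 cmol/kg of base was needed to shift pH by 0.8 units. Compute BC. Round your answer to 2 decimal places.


Step 1: BC = change in base / change in pH
Step 2: BC = 2.8 / 0.8
Step 3: BC = 3.5 cmol/(kg*pH unit)

3.5


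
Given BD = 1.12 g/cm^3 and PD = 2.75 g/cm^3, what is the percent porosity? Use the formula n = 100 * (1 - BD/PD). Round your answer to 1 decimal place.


Step 1: Formula: n = 100 * (1 - BD / PD)
Step 2: n = 100 * (1 - 1.12 / 2.75)
Step 3: n = 100 * (1 - 0.40727)
Step 4: n = 59.3%

59.3


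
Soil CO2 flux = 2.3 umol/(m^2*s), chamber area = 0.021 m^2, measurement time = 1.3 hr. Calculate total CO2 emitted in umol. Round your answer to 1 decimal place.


Step 1: Convert time to seconds: 1.3 hr * 3600 = 4680.0 s
Step 2: Total = flux * area * time_s
Step 3: Total = 2.3 * 0.021 * 4680.0
Step 4: Total = 226.0 umol

226.0


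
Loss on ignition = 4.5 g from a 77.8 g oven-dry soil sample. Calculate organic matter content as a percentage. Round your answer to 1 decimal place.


Step 1: OM% = 100 * LOI / sample mass
Step 2: OM = 100 * 4.5 / 77.8
Step 3: OM = 5.8%

5.8


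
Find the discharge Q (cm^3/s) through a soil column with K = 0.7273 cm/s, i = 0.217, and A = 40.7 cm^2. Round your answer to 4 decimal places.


Step 1: Apply Darcy's law: Q = K * i * A
Step 2: Q = 0.7273 * 0.217 * 40.7
Step 3: Q = 6.4234 cm^3/s

6.4234


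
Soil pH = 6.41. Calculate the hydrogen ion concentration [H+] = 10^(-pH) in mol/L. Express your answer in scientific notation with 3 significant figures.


Step 1: [H+] = 10^(-pH)
Step 2: [H+] = 10^(-6.41)
Step 3: [H+] = 3.89e-07 mol/L

3.89e-07


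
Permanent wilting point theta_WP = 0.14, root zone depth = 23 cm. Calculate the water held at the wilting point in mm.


Step 1: Water (mm) = theta_WP * depth * 10
Step 2: Water = 0.14 * 23 * 10
Step 3: Water = 32.2 mm

32.2


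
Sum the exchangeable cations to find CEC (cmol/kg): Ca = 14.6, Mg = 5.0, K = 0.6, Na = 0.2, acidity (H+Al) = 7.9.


Step 1: CEC = Ca + Mg + K + Na + (H+Al)
Step 2: CEC = 14.6 + 5.0 + 0.6 + 0.2 + 7.9
Step 3: CEC = 28.3 cmol/kg

28.3


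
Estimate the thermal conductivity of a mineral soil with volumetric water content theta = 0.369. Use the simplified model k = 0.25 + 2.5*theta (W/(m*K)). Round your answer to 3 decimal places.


Step 1: k = 0.25 + 2.5 * theta
Step 2: k = 0.25 + 2.5 * 0.369
Step 3: k = 0.25 + 0.923
Step 4: k = 1.173 W/(m*K)

1.173


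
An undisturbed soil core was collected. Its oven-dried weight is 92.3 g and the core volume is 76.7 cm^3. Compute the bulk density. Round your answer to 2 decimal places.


Step 1: Identify the formula: BD = dry mass / volume
Step 2: Substitute values: BD = 92.3 / 76.7
Step 3: BD = 1.2 g/cm^3

1.2


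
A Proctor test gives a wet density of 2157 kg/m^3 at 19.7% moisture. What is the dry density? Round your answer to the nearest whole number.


Step 1: Dry density = wet density / (1 + w/100)
Step 2: Dry density = 2157 / (1 + 19.7/100)
Step 3: Dry density = 2157 / 1.197
Step 4: Dry density = 1802 kg/m^3

1802


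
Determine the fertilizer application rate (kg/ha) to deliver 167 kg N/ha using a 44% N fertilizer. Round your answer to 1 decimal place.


Step 1: Fertilizer rate = target N / (N content / 100)
Step 2: Rate = 167 / (44 / 100)
Step 3: Rate = 167 / 0.44
Step 4: Rate = 379.5 kg/ha

379.5


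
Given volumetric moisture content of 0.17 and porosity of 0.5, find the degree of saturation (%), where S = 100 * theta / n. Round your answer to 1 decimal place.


Step 1: S = 100 * theta_v / n
Step 2: S = 100 * 0.17 / 0.5
Step 3: S = 34.0%

34.0


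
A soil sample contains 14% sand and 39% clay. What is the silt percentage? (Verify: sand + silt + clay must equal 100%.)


Step 1: sand + silt + clay = 100%
Step 2: silt = 100 - sand - clay
Step 3: silt = 100 - 14 - 39
Step 4: silt = 47%

47


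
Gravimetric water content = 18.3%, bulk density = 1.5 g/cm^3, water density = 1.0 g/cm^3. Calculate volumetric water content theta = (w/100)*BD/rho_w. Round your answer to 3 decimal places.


Step 1: theta = (w / 100) * BD / rho_w
Step 2: theta = (18.3 / 100) * 1.5 / 1.0
Step 3: theta = 0.183 * 1.5
Step 4: theta = 0.275

0.275


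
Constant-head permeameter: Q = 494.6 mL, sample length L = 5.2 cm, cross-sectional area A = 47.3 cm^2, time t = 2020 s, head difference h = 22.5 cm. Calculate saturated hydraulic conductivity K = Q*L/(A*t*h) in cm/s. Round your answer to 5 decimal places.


Step 1: K = Q * L / (A * t * h)
Step 2: Numerator = 494.6 * 5.2 = 2571.92
Step 3: Denominator = 47.3 * 2020 * 22.5 = 2149785.0
Step 4: K = 2571.92 / 2149785.0 = 0.0012 cm/s

0.0012


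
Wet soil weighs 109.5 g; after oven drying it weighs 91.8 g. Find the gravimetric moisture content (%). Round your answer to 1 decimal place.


Step 1: Water mass = wet - dry = 109.5 - 91.8 = 17.7 g
Step 2: w = 100 * water mass / dry mass
Step 3: w = 100 * 17.7 / 91.8 = 19.3%

19.3


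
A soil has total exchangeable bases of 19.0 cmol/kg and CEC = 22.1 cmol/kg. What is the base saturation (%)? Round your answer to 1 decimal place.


Step 1: BS = 100 * (sum of bases) / CEC
Step 2: BS = 100 * 19.0 / 22.1
Step 3: BS = 86.0%

86.0


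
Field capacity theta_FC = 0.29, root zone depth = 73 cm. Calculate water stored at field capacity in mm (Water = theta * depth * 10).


Step 1: Water (mm) = theta_FC * depth (cm) * 10
Step 2: Water = 0.29 * 73 * 10
Step 3: Water = 211.7 mm

211.7


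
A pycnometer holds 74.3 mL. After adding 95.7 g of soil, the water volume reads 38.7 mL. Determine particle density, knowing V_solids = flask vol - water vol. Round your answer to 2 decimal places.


Step 1: Volume of solids = flask volume - water volume with soil
Step 2: V_solids = 74.3 - 38.7 = 35.6 mL
Step 3: Particle density = mass / V_solids = 95.7 / 35.6 = 2.69 g/cm^3

2.69


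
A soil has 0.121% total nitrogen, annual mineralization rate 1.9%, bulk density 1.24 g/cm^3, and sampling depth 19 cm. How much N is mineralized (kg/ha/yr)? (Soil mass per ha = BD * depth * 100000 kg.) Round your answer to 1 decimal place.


Step 1: Soil mass per ha = BD * depth * 100000 = 1.24 * 19 * 100000 = 2356000 kg
Step 2: Total N pool = soil mass * N%/100 = 2356000 * 0.121/100 = 2850.76 kg/ha
Step 3: N mineralized = N pool * rate%/100 = 2850.76 * 1.9/100 = 54.2 kg/ha/yr

54.2
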